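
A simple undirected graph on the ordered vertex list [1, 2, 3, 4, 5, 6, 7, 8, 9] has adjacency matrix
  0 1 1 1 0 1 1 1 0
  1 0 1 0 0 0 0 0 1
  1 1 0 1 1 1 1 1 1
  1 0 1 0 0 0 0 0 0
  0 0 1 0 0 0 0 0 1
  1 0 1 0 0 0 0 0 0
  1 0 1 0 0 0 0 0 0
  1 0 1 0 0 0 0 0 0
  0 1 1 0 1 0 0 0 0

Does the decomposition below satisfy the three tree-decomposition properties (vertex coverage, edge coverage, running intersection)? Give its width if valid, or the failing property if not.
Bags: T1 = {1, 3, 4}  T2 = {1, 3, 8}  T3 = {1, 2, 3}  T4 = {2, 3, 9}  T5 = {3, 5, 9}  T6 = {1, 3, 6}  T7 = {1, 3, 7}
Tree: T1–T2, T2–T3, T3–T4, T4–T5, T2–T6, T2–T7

Yes; width 2.

Checking the three conditions: (i) the bags cover all of {1, 2, 3, 4, 5, 6, 7, 8, 9}; (ii) for each edge, some bag contains both endpoints; (iii) the bags containing any fixed vertex form a subtree. All hold, so the decomposition is valid with width 3 − 1 = 2.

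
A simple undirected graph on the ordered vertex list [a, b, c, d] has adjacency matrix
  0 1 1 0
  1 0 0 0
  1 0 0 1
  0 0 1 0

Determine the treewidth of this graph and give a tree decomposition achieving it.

Treewidth 1.
One optimal decomposition is:
Bags: B1 = {c, d}  B2 = {a, c}  B3 = {a, b}
Tree: B1–B2, B2–B3

Every bag has size at most 2, so the width is 2 − 1 = 1 and tw(G) ≤ 1. Any graph with an edge has treewidth ≥ 1, and G has the edge d–c. The upper and lower bounds meet at 1, so that is the treewidth.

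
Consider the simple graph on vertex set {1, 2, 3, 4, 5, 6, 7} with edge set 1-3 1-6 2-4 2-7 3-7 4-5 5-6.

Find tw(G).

A width-2 tree decomposition is:
Bags: B1 = {1, 3, 7}  B2 = {1, 2, 7}  B3 = {1, 2, 4}  B4 = {1, 4, 5}  B5 = {1, 5, 6}
Tree: B1–B2, B2–B3, B3–B4, B4–B5
Each bag holds 3 vertices, so the decomposition has width 2, which upper-bounds the treewidth. For the lower bound, G contains the cycle 1–3–7–2–4–5–6–1, so G is not a forest; only forests have treewidth ≤ 1, hence tw(G) ≥ 2. Hence tw(G) = 2 exactly.

2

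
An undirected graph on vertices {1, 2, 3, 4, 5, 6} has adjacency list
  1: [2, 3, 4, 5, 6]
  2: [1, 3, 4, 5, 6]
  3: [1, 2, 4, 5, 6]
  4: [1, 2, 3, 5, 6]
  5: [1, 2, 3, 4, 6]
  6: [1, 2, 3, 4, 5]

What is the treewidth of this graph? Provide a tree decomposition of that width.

Treewidth 5.
Bags: B1 = {1, 2, 3, 4, 5, 6}
Tree: (single bag)

With just one bag of size 6, the width is 6 − 1 = 5, so tw(G) ≤ 5. On the other hand G contains the 6-clique {1, 2, 3, 4, 5, 6}. A clique must lie in a single bag of any decomposition, so no decomposition can have width below 5. Combining the bounds, tw(G) = 5.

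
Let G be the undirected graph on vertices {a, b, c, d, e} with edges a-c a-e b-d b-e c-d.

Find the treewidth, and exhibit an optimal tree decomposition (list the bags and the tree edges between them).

Treewidth 2.
One optimal decomposition is:
Bags: B1 = {a, b, e}  B2 = {a, b, c}  B3 = {b, c, d}
Tree: B1–B2, B2–B3

The largest bag has 3 vertices, giving width 2; this decomposition certifies tw(G) ≤ 2. Since b–e–a–c–d–b is a cycle in G, G is not acyclic. Forests are exactly the graphs of treewidth ≤ 1, so tw(G) ≥ 2. The upper and lower bounds meet at 2, so that is the treewidth.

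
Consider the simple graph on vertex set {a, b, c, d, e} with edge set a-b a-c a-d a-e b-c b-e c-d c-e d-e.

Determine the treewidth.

3

A width-3 tree decomposition is:
Bags: B1 = {a, c, d, e}  B2 = {a, b, c, e}
Tree: B1–B2
Each bag holds 4 vertices, so the decomposition has width 3, which upper-bounds the treewidth. On the other hand G contains the 4-clique {a, c, d, e}. A clique must lie in a single bag of any decomposition, so no decomposition can have width below 3. Therefore the treewidth is 3.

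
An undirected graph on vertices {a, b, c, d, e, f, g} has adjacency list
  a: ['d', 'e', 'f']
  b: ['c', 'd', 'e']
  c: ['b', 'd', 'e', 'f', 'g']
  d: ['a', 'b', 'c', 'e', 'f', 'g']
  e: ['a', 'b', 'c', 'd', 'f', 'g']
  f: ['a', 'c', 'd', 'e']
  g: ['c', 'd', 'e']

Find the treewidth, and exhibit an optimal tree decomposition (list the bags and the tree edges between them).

Every bag has size at most 4, so the width is 4 − 1 = 3 and tw(G) ≤ 3. For the lower bound, the 4 vertices {c, d, e, g} are pairwise adjacent, and any tree decomposition puts a clique entirely inside one bag — forcing width ≥ 3. Hence tw(G) = 3 exactly.

Treewidth 3.
One optimal decomposition is:
Bags: B1 = {b, c, d, e}  B2 = {c, d, e, g}  B3 = {c, d, e, f}  B4 = {a, d, e, f}
Tree: B1–B2, B2–B3, B3–B4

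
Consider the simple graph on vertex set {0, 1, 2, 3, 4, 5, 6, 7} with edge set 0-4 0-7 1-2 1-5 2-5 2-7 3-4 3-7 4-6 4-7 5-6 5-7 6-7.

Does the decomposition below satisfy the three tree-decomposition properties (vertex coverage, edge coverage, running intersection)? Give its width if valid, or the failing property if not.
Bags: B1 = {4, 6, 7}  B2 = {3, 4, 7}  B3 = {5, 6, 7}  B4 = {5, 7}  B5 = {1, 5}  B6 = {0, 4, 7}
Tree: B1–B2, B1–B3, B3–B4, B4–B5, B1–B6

No — vertex 2 appears in no bag.

A tree decomposition must satisfy three properties: every vertex lies in some bag; for every edge, both endpoints lie together in some bag; and for every vertex, the bags containing it form a connected subtree. Here vertex 2 appears in no bag, so the decomposition is invalid.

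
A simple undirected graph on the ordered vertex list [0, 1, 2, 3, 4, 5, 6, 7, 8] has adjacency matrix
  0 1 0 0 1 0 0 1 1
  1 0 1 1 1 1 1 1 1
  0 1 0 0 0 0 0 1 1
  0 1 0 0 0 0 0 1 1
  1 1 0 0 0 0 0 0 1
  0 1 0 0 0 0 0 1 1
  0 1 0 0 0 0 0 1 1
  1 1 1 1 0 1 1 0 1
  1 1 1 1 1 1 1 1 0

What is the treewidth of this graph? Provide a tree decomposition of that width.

Treewidth 3.
Bags: B1 = {0, 1, 4, 8}  B2 = {0, 1, 7, 8}  B3 = {1, 2, 7, 8}  B4 = {1, 6, 7, 8}  B5 = {1, 5, 7, 8}  B6 = {1, 3, 7, 8}
Tree: B1–B2, B2–B3, B3–B4, B4–B5, B5–B6

Every bag has size at most 4, so the width is 4 − 1 = 3 and tw(G) ≤ 3. On the other hand G contains the 4-clique {0, 1, 4, 8}. A clique must lie in a single bag of any decomposition, so no decomposition can have width below 3. Therefore the treewidth is 3.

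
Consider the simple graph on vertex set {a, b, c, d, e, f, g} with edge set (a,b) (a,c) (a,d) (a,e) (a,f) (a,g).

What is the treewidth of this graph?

A width-1 tree decomposition is:
Bags: B1 = {a, e}  B2 = {a, g}  B3 = {a, b}  B4 = {a, f}  B5 = {a, d}  B6 = {a, c}
Tree: B1–B2, B1–B3, B1–B4, B4–B5, B1–B6
The largest bag has 2 vertices, giving width 1; this decomposition certifies tw(G) ≤ 1. Any graph with an edge has treewidth ≥ 1, and G has the edge e–a. Therefore the treewidth is 1.

1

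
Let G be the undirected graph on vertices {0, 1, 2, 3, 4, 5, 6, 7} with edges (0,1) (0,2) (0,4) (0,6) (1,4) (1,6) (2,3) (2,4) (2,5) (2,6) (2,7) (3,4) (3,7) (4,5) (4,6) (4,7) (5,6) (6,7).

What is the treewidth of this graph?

A width-3 tree decomposition is:
Bags: B1 = {0, 2, 4, 6}  B2 = {2, 4, 6, 7}  B3 = {2, 3, 4, 7}  B4 = {0, 1, 4, 6}  B5 = {2, 4, 5, 6}
Tree: B1–B2, B2–B3, B1–B4, B1–B5
Each bag holds 4 vertices, so the decomposition has width 3, which upper-bounds the treewidth. Conversely, {0, 1, 4, 6} is a clique of size 4, and the vertices of any clique must share a bag in every tree decomposition; so some bag has ≥ 4 vertices and tw(G) ≥ 3. Hence tw(G) = 3 exactly.

3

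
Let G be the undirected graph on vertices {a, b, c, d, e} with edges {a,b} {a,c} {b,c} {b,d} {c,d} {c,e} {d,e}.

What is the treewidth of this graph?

2

A width-2 tree decomposition is:
Bags: B1 = {b, c, d}  B2 = {a, b, c}  B3 = {c, d, e}
Tree: B1–B2, B1–B3
Every bag has size at most 3, so the width is 3 − 1 = 2 and tw(G) ≤ 2. On the other hand G contains the 3-clique {c, d, e}. A clique must lie in a single bag of any decomposition, so no decomposition can have width below 2. Combining the bounds, tw(G) = 2.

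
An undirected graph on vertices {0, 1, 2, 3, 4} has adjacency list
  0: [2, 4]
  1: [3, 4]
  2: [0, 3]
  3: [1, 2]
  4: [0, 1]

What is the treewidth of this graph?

A width-2 tree decomposition is:
Bags: B1 = {0, 1, 4}  B2 = {0, 1, 2}  B3 = {1, 2, 3}
Tree: B1–B2, B2–B3
Every bag has size at most 3, so the width is 3 − 1 = 2 and tw(G) ≤ 2. For the lower bound, G contains the cycle 1–4–0–2–3–1, so G is not a forest; only forests have treewidth ≤ 1, hence tw(G) ≥ 2. Therefore the treewidth is 2.

2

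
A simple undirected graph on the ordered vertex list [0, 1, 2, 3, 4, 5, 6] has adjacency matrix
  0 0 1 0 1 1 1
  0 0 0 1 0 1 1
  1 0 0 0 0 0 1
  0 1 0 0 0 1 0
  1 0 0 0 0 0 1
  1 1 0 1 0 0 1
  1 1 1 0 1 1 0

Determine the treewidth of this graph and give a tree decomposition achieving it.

The largest bag has 3 vertices, giving width 2; this decomposition certifies tw(G) ≤ 2. For the lower bound, the 3 vertices {1, 3, 5} are pairwise adjacent, and any tree decomposition puts a clique entirely inside one bag — forcing width ≥ 2. Hence tw(G) = 2 exactly.

Treewidth 2.
One optimal decomposition is:
Bags: B1 = {1, 5, 6}  B2 = {0, 5, 6}  B3 = {0, 4, 6}  B4 = {1, 3, 5}  B5 = {0, 2, 6}
Tree: B1–B2, B2–B3, B1–B4, B2–B5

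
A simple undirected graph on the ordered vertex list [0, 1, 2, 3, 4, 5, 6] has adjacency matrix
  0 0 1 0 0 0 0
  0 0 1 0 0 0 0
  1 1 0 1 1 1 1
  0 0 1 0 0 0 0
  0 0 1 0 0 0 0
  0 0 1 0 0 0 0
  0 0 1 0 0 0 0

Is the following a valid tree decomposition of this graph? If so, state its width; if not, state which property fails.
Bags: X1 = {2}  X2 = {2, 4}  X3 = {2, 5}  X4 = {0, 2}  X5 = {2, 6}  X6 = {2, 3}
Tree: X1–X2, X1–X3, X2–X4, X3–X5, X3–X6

No — vertex 1 appears in no bag.

A tree decomposition must satisfy three properties: every vertex lies in some bag; for every edge, both endpoints lie together in some bag; and for every vertex, the bags containing it form a connected subtree. Here vertex 1 appears in no bag, so the decomposition is invalid.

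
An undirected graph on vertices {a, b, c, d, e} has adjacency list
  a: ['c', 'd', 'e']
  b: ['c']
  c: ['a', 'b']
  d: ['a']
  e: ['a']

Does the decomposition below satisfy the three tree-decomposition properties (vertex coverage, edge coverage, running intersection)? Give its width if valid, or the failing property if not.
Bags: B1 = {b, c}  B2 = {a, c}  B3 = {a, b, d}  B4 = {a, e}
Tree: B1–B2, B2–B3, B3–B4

No — bags containing vertex b are not connected in the tree.

A tree decomposition must satisfy three properties: every vertex lies in some bag; for every edge, both endpoints lie together in some bag; and for every vertex, the bags containing it form a connected subtree. Here bags containing vertex b are not connected in the tree, so the decomposition is invalid.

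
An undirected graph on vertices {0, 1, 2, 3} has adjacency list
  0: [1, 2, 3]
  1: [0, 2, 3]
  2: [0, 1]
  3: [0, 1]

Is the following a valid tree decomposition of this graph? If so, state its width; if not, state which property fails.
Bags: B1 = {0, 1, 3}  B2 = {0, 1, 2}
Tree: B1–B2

Checking the three conditions: (i) the bags cover all of {0, 1, 2, 3}; (ii) for each edge, some bag contains both endpoints; (iii) the bags containing any fixed vertex form a subtree. All hold, so the decomposition is valid with width 3 − 1 = 2.

Yes; width 2.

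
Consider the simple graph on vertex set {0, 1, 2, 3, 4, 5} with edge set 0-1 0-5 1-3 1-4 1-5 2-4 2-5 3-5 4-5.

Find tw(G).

A width-2 tree decomposition is:
Bags: B1 = {1, 3, 5}  B2 = {0, 1, 5}  B3 = {1, 4, 5}  B4 = {2, 4, 5}
Tree: B1–B2, B1–B3, B3–B4
Every bag has size at most 3, so the width is 3 − 1 = 2 and tw(G) ≤ 2. On the other hand G contains the 3-clique {0, 1, 5}. A clique must lie in a single bag of any decomposition, so no decomposition can have width below 2. Combining the bounds, tw(G) = 2.

2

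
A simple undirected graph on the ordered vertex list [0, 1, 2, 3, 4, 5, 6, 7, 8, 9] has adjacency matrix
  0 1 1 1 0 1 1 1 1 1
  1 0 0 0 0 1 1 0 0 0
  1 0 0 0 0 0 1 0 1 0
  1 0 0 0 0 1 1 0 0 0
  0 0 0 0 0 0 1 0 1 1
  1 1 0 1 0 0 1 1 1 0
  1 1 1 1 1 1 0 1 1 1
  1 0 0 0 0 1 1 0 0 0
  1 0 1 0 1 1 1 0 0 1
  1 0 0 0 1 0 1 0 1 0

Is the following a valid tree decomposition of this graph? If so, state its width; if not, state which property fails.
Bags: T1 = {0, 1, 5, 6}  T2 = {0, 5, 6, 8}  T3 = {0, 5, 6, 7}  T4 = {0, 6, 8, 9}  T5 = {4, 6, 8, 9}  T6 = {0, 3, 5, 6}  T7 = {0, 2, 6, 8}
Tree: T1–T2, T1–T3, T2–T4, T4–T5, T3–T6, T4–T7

Yes; width 3.

Every vertex of G appears in some bag (union = {0, 1, 2, 3, 4, 5, 6, 7, 8, 9}); every edge is covered by a bag; and for each vertex v the set of bags containing v is connected in the bag tree. The decomposition is therefore valid. The largest bag has 4 vertices, so the width is 3.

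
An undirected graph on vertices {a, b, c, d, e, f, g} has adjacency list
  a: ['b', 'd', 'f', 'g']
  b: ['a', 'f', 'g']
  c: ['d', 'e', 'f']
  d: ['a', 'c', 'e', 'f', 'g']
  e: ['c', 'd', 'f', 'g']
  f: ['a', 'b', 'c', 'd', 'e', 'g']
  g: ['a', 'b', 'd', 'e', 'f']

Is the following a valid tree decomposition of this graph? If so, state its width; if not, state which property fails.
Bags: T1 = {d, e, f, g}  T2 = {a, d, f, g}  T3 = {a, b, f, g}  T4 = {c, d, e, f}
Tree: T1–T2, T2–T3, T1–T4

Yes; width 3.

Vertex coverage: the bags together contain {a, b, c, d, e, f, g}, the full vertex set. Edge coverage: each edge of G has both endpoints in at least one bag. Running intersection: for every vertex, the bags containing it form a connected subtree. All three properties hold, so this is a valid tree decomposition of width max|bag| − 1 = 3, and hence tw(G) ≤ 3.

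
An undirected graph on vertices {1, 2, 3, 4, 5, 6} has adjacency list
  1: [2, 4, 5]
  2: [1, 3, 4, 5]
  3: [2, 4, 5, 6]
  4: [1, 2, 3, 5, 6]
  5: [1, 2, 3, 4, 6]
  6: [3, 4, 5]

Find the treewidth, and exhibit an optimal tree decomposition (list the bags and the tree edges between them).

Treewidth 3.
One optimal decomposition is:
Bags: B1 = {2, 3, 4, 5}  B2 = {1, 2, 4, 5}  B3 = {3, 4, 5, 6}
Tree: B1–B2, B1–B3

The largest bag has 4 vertices, giving width 3; this decomposition certifies tw(G) ≤ 3. Conversely, {1, 2, 4, 5} is a clique of size 4, and the vertices of any clique must share a bag in every tree decomposition; so some bag has ≥ 4 vertices and tw(G) ≥ 3. Hence tw(G) = 3 exactly.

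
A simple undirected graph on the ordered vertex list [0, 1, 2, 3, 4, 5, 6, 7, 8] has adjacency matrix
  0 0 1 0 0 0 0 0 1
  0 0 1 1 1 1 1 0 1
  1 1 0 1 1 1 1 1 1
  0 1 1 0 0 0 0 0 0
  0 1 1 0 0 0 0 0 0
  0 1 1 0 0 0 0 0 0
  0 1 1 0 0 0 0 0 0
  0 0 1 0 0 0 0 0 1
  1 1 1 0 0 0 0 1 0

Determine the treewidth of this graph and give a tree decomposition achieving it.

Treewidth 2.
One optimal decomposition is:
Bags: B1 = {1, 2, 3}  B2 = {1, 2, 8}  B3 = {2, 7, 8}  B4 = {1, 2, 4}  B5 = {0, 2, 8}  B6 = {1, 2, 6}  B7 = {1, 2, 5}
Tree: B1–B2, B2–B3, B1–B4, B2–B5, B2–B6, B1–B7

Each bag holds 3 vertices, so the decomposition has width 2, which upper-bounds the treewidth. Conversely, {0, 2, 8} is a clique of size 3, and the vertices of any clique must share a bag in every tree decomposition; so some bag has ≥ 3 vertices and tw(G) ≥ 2. The upper and lower bounds meet at 2, so that is the treewidth.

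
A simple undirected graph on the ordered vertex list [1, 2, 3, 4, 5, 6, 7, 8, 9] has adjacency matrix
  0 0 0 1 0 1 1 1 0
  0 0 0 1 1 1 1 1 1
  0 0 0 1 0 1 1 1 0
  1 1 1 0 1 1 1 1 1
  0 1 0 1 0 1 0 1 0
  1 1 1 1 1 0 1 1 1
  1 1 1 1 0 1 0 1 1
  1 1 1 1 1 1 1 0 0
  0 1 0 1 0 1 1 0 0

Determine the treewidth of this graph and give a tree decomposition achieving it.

The largest bag has 5 vertices, giving width 4; this decomposition certifies tw(G) ≤ 4. Conversely, {2, 4, 5, 6, 8} is a clique of size 5, and the vertices of any clique must share a bag in every tree decomposition; so some bag has ≥ 5 vertices and tw(G) ≥ 4. The upper and lower bounds meet at 4, so that is the treewidth.

Treewidth 4.
Bags: B1 = {1, 4, 6, 7, 8}  B2 = {2, 4, 6, 7, 8}  B3 = {2, 4, 6, 7, 9}  B4 = {3, 4, 6, 7, 8}  B5 = {2, 4, 5, 6, 8}
Tree: B1–B2, B2–B3, B2–B4, B2–B5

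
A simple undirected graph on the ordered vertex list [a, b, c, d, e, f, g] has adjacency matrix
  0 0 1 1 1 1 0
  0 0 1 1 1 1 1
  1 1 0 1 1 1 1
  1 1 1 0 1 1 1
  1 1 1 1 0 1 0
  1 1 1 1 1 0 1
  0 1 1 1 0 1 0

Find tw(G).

4

A width-4 tree decomposition is:
Bags: B1 = {b, c, d, e, f}  B2 = {a, c, d, e, f}  B3 = {b, c, d, f, g}
Tree: B1–B2, B1–B3
Each bag holds 5 vertices, so the decomposition has width 4, which upper-bounds the treewidth. On the other hand G contains the 5-clique {b, c, d, f, g}. A clique must lie in a single bag of any decomposition, so no decomposition can have width below 4. The upper and lower bounds meet at 4, so that is the treewidth.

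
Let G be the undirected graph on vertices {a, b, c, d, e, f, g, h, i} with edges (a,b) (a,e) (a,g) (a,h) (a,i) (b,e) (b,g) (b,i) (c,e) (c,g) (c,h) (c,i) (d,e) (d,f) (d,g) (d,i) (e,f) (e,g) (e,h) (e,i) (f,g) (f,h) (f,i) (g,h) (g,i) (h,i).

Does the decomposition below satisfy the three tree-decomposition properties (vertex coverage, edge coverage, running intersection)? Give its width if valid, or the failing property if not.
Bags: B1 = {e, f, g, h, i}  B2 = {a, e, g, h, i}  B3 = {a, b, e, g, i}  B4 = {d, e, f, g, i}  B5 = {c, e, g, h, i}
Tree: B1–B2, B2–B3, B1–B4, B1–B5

Every vertex of G appears in some bag (union = {a, b, c, d, e, f, g, h, i}); every edge is covered by a bag; and for each vertex v the set of bags containing v is connected in the bag tree. The decomposition is therefore valid. The largest bag has 5 vertices, so the width is 4.

Yes; width 4.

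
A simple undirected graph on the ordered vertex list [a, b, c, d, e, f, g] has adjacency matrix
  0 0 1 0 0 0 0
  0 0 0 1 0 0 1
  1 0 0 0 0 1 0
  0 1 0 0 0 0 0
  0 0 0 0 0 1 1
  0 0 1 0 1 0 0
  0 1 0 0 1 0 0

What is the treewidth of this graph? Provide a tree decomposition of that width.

Each bag holds 2 vertices, so the decomposition has width 1, which upper-bounds the treewidth. Since G has at least one edge (e.g. e–f), it is not an edgeless graph, so tw(G) ≥ 1. Combining the bounds, tw(G) = 1.

Treewidth 1.
Bags: B1 = {e, f}  B2 = {c, f}  B3 = {e, g}  B4 = {b, g}  B5 = {a, c}  B6 = {b, d}
Tree: B1–B2, B1–B3, B3–B4, B2–B5, B4–B6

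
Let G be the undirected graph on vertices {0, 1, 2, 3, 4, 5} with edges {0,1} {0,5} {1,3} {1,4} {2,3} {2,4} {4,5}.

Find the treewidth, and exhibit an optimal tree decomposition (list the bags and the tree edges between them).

The largest bag has 3 vertices, giving width 2; this decomposition certifies tw(G) ≤ 2. The edges 5–0–1–4–5 form a cycle, so G is not a tree and its treewidth is at least 2. Hence tw(G) = 2 exactly.

Treewidth 2.
One optimal decomposition is:
Bags: B1 = {0, 4, 5}  B2 = {0, 1, 4}  B3 = {1, 2, 4}  B4 = {1, 2, 3}
Tree: B1–B2, B2–B3, B3–B4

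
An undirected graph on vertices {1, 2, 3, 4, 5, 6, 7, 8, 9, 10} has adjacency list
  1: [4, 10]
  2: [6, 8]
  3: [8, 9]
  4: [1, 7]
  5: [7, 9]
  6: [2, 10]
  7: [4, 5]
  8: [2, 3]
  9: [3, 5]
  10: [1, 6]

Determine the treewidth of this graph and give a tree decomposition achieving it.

Treewidth 2.
One optimal decomposition is:
Bags: B1 = {3, 5, 9}  B2 = {3, 5, 8}  B3 = {2, 5, 8}  B4 = {2, 5, 6}  B5 = {5, 6, 10}  B6 = {1, 5, 10}  B7 = {1, 4, 5}  B8 = {4, 5, 7}
Tree: B1–B2, B2–B3, B3–B4, B4–B5, B5–B6, B6–B7, B7–B8

Every bag has size at most 3, so the width is 3 − 1 = 2 and tw(G) ≤ 2. Since 5–9–3–8–2–6–10–1–4–7–5 is a cycle in G, G is not acyclic. Forests are exactly the graphs of treewidth ≤ 1, so tw(G) ≥ 2. Therefore the treewidth is 2.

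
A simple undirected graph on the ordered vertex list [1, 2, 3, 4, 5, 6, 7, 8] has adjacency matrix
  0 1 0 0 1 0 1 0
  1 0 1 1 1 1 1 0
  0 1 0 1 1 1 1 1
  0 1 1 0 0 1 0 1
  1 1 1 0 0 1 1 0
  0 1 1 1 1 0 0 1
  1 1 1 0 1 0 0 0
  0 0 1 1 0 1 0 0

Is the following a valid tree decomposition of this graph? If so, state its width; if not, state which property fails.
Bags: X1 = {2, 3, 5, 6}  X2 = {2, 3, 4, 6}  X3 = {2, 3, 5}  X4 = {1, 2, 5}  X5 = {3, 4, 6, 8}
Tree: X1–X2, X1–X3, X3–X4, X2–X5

A tree decomposition must satisfy three properties: every vertex lies in some bag; for every edge, both endpoints lie together in some bag; and for every vertex, the bags containing it form a connected subtree. Here vertex 7 appears in no bag, so the decomposition is invalid.

No — vertex 7 appears in no bag.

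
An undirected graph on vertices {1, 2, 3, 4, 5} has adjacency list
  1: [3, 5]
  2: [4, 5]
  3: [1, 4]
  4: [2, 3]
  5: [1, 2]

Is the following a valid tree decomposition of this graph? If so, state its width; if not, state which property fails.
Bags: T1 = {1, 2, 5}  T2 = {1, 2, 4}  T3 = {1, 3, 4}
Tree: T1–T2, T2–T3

Yes; width 2.

Every vertex of G appears in some bag (union = {1, 2, 3, 4, 5}); every edge is covered by a bag; and for each vertex v the set of bags containing v is connected in the bag tree. The decomposition is therefore valid. The largest bag has 3 vertices, so the width is 2.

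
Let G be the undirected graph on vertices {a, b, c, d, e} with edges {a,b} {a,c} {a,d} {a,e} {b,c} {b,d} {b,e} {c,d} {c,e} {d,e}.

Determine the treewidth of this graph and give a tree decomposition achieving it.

With just one bag of size 5, the width is 5 − 1 = 4, so tw(G) ≤ 4. On the other hand G contains the 5-clique {a, b, c, d, e}. A clique must lie in a single bag of any decomposition, so no decomposition can have width below 4. Therefore the treewidth is 4.

Treewidth 4.
Bags: B1 = {a, b, c, d, e}
Tree: (single bag)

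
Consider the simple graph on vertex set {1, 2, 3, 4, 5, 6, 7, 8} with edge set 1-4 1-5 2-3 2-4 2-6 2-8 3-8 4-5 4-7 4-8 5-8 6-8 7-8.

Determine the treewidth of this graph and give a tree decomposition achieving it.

The largest bag has 3 vertices, giving width 2; this decomposition certifies tw(G) ≤ 2. Conversely, {2, 3, 8} is a clique of size 3, and the vertices of any clique must share a bag in every tree decomposition; so some bag has ≥ 3 vertices and tw(G) ≥ 2. Therefore the treewidth is 2.

Treewidth 2.
One optimal decomposition is:
Bags: B1 = {2, 4, 8}  B2 = {4, 5, 8}  B3 = {2, 3, 8}  B4 = {1, 4, 5}  B5 = {2, 6, 8}  B6 = {4, 7, 8}
Tree: B1–B2, B1–B3, B2–B4, B3–B5, B2–B6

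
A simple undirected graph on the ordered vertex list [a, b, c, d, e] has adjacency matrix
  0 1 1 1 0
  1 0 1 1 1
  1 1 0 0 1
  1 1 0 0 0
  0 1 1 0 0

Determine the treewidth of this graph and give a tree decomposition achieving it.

Treewidth 2.
One such decomposition:
Bags: B1 = {a, b, d}  B2 = {a, b, c}  B3 = {b, c, e}
Tree: B1–B2, B2–B3

Every bag has size at most 3, so the width is 3 − 1 = 2 and tw(G) ≤ 2. Conversely, {a, b, d} is a clique of size 3, and the vertices of any clique must share a bag in every tree decomposition; so some bag has ≥ 3 vertices and tw(G) ≥ 2. Hence tw(G) = 2 exactly.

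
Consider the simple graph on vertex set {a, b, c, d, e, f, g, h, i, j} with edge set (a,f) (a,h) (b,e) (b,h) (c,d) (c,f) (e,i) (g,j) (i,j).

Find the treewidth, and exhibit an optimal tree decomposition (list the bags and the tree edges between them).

Treewidth 1.
One optimal decomposition is:
Bags: B1 = {g, j}  B2 = {i, j}  B3 = {e, i}  B4 = {b, e}  B5 = {b, h}  B6 = {a, h}  B7 = {a, f}  B8 = {c, f}  B9 = {c, d}
Tree: B1–B2, B2–B3, B3–B4, B4–B5, B5–B6, B6–B7, B7–B8, B8–B9

Each bag holds 2 vertices, so the decomposition has width 1, which upper-bounds the treewidth. Any graph with an edge has treewidth ≥ 1, and G has the edge g–j. Combining the bounds, tw(G) = 1.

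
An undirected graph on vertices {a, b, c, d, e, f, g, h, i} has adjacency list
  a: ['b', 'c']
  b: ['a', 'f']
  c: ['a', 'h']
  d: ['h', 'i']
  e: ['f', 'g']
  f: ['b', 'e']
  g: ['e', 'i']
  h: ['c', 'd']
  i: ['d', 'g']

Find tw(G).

A width-2 tree decomposition is:
Bags: B1 = {e, f, g}  B2 = {f, g, i}  B3 = {d, f, i}  B4 = {d, f, h}  B5 = {c, f, h}  B6 = {a, c, f}  B7 = {a, b, f}
Tree: B1–B2, B2–B3, B3–B4, B4–B5, B5–B6, B6–B7
Each bag holds 3 vertices, so the decomposition has width 2, which upper-bounds the treewidth. Since f–e–g–i–d–h–c–a–b–f is a cycle in G, G is not acyclic. Forests are exactly the graphs of treewidth ≤ 1, so tw(G) ≥ 2. Combining the bounds, tw(G) = 2.

2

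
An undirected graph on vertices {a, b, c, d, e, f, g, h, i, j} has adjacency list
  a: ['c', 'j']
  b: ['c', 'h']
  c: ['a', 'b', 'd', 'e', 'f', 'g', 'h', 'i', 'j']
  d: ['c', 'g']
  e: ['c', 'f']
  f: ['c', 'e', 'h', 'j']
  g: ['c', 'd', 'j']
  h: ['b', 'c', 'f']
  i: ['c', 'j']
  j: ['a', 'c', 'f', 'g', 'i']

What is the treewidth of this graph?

A width-2 tree decomposition is:
Bags: B1 = {c, f, j}  B2 = {c, e, f}  B3 = {c, f, h}  B4 = {c, i, j}  B5 = {b, c, h}  B6 = {c, g, j}  B7 = {a, c, j}  B8 = {c, d, g}
Tree: B1–B2, B2–B3, B1–B4, B3–B5, B1–B6, B1–B7, B6–B8
Each bag holds 3 vertices, so the decomposition has width 2, which upper-bounds the treewidth. Conversely, {c, d, g} is a clique of size 3, and the vertices of any clique must share a bag in every tree decomposition; so some bag has ≥ 3 vertices and tw(G) ≥ 2. The upper and lower bounds meet at 2, so that is the treewidth.

2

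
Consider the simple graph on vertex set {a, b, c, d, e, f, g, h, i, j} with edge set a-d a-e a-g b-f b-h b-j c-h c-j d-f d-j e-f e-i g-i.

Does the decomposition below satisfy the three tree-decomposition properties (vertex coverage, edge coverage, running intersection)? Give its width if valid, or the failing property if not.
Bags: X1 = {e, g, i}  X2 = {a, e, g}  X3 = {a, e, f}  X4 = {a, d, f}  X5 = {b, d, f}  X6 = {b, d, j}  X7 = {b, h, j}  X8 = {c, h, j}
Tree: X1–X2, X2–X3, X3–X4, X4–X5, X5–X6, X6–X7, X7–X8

Every vertex of G appears in some bag (union = {a, b, c, d, e, f, g, h, i, j}); every edge is covered by a bag; and for each vertex v the set of bags containing v is connected in the bag tree. The decomposition is therefore valid. The largest bag has 3 vertices, so the width is 2.

Yes; width 2.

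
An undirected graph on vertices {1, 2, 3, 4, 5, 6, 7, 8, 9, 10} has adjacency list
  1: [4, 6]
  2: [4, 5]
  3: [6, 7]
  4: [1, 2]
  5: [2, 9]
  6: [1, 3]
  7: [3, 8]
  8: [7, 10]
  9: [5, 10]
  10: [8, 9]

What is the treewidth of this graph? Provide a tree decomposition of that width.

Treewidth 2.
One optimal decomposition is:
Bags: B1 = {7, 8, 10}  B2 = {7, 9, 10}  B3 = {5, 7, 9}  B4 = {2, 5, 7}  B5 = {2, 4, 7}  B6 = {1, 4, 7}  B7 = {1, 6, 7}  B8 = {3, 6, 7}
Tree: B1–B2, B2–B3, B3–B4, B4–B5, B5–B6, B6–B7, B7–B8

Every bag has size at most 3, so the width is 3 − 1 = 2 and tw(G) ≤ 2. Since 7–8–10–9–5–2–4–1–6–3–7 is a cycle in G, G is not acyclic. Forests are exactly the graphs of treewidth ≤ 1, so tw(G) ≥ 2. Combining the bounds, tw(G) = 2.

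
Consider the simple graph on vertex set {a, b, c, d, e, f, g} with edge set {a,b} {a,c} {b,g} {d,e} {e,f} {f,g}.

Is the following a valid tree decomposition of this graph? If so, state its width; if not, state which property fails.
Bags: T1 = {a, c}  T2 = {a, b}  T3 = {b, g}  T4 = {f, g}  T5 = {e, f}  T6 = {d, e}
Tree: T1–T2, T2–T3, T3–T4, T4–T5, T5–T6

Yes; width 1.

Vertex coverage: the bags together contain {a, b, c, d, e, f, g}, the full vertex set. Edge coverage: each edge of G has both endpoints in at least one bag. Running intersection: for every vertex, the bags containing it form a connected subtree. All three properties hold, so this is a valid tree decomposition of width max|bag| − 1 = 1, and hence tw(G) ≤ 1.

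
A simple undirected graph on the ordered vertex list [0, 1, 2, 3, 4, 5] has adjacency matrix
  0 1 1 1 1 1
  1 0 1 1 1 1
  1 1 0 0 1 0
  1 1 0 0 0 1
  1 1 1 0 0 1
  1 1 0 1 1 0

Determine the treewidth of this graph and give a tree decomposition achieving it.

Each bag holds 4 vertices, so the decomposition has width 3, which upper-bounds the treewidth. For the lower bound, the 4 vertices {0, 1, 3, 5} are pairwise adjacent, and any tree decomposition puts a clique entirely inside one bag — forcing width ≥ 3. Hence tw(G) = 3 exactly.

Treewidth 3.
Bags: B1 = {0, 1, 4, 5}  B2 = {0, 1, 3, 5}  B3 = {0, 1, 2, 4}
Tree: B1–B2, B1–B3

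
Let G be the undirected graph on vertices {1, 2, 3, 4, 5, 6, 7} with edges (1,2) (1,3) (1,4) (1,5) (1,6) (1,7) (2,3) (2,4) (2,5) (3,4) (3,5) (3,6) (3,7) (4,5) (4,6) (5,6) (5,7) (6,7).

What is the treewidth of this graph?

A width-4 tree decomposition is:
Bags: B1 = {1, 2, 3, 4, 5}  B2 = {1, 3, 4, 5, 6}  B3 = {1, 3, 5, 6, 7}
Tree: B1–B2, B2–B3
The largest bag has 5 vertices, giving width 4; this decomposition certifies tw(G) ≤ 4. For the lower bound, the 5 vertices {1, 2, 3, 4, 5} are pairwise adjacent, and any tree decomposition puts a clique entirely inside one bag — forcing width ≥ 4. Therefore the treewidth is 4.

4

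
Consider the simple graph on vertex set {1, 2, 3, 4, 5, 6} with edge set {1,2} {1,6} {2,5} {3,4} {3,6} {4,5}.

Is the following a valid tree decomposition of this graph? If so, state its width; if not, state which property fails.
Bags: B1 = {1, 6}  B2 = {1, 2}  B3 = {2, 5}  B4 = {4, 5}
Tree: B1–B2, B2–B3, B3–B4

A tree decomposition must satisfy three properties: every vertex lies in some bag; for every edge, both endpoints lie together in some bag; and for every vertex, the bags containing it form a connected subtree. Here vertex 3 appears in no bag, so the decomposition is invalid.

No — vertex 3 appears in no bag.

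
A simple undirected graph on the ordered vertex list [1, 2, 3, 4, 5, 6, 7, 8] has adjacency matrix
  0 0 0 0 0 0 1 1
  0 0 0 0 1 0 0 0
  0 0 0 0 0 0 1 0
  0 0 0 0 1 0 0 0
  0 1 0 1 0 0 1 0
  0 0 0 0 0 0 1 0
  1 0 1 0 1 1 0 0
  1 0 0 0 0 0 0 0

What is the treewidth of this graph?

A width-1 tree decomposition is:
Bags: B1 = {6, 7}  B2 = {1, 7}  B3 = {5, 7}  B4 = {2, 5}  B5 = {1, 8}  B6 = {3, 7}  B7 = {4, 5}
Tree: B1–B2, B1–B3, B3–B4, B2–B5, B2–B6, B4–B7
Every bag has size at most 2, so the width is 2 − 1 = 1 and tw(G) ≤ 1. Since G has at least one edge (e.g. 7–6), it is not an edgeless graph, so tw(G) ≥ 1. Combining the bounds, tw(G) = 1.

1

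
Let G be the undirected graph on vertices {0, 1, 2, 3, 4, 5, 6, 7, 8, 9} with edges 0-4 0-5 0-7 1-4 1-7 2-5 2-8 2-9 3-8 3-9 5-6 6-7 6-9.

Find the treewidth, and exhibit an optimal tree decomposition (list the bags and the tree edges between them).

Every bag has size at most 3, so the width is 3 − 1 = 2 and tw(G) ≤ 2. Since 1–4–0–7–1 is a cycle in G, G is not acyclic. Forests are exactly the graphs of treewidth ≤ 1, so tw(G) ≥ 2. Therefore the treewidth is 2.

Treewidth 2.
Bags: B1 = {1, 4, 7}  B2 = {0, 4, 7}  B3 = {0, 6, 7}  B4 = {0, 5, 6}  B5 = {5, 6, 9}  B6 = {2, 5, 9}  B7 = {2, 3, 9}  B8 = {2, 3, 8}
Tree: B1–B2, B2–B3, B3–B4, B4–B5, B5–B6, B6–B7, B7–B8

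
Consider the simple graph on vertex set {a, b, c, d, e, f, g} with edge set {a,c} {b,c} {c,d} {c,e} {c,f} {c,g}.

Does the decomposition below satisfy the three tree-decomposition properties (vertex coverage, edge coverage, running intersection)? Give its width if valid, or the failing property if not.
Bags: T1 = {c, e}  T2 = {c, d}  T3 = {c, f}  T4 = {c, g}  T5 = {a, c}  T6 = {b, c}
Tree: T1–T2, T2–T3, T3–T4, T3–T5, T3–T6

Vertex coverage: the bags together contain {a, b, c, d, e, f, g}, the full vertex set. Edge coverage: each edge of G has both endpoints in at least one bag. Running intersection: for every vertex, the bags containing it form a connected subtree. All three properties hold, so this is a valid tree decomposition of width max|bag| − 1 = 1, and hence tw(G) ≤ 1.

Yes; width 1.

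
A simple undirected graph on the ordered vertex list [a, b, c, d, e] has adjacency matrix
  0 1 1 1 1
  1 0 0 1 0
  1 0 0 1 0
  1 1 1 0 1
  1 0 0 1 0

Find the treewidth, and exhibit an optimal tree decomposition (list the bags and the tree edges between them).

Every bag has size at most 3, so the width is 3 − 1 = 2 and tw(G) ≤ 2. For the lower bound, the 3 vertices {a, d, e} are pairwise adjacent, and any tree decomposition puts a clique entirely inside one bag — forcing width ≥ 2. The upper and lower bounds meet at 2, so that is the treewidth.

Treewidth 2.
Bags: B1 = {a, c, d}  B2 = {a, d, e}  B3 = {a, b, d}
Tree: B1–B2, B2–B3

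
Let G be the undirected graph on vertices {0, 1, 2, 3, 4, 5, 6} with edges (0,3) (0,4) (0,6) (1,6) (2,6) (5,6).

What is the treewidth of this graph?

1

A width-1 tree decomposition is:
Bags: B1 = {2, 6}  B2 = {0, 6}  B3 = {0, 3}  B4 = {1, 6}  B5 = {5, 6}  B6 = {0, 4}
Tree: B1–B2, B2–B3, B2–B4, B2–B5, B2–B6
Every bag has size at most 2, so the width is 2 − 1 = 1 and tw(G) ≤ 1. G has an edge, so its treewidth is at least 1. Therefore the treewidth is 1.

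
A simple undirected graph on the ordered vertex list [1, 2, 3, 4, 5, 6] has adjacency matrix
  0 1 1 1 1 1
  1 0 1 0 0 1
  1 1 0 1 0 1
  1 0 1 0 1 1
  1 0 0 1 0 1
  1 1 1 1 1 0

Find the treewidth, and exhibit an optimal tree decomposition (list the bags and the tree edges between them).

Treewidth 3.
One optimal decomposition is:
Bags: B1 = {1, 3, 4, 6}  B2 = {1, 2, 3, 6}  B3 = {1, 4, 5, 6}
Tree: B1–B2, B1–B3

The largest bag has 4 vertices, giving width 3; this decomposition certifies tw(G) ≤ 3. Conversely, {1, 2, 3, 6} is a clique of size 4, and the vertices of any clique must share a bag in every tree decomposition; so some bag has ≥ 4 vertices and tw(G) ≥ 3. Hence tw(G) = 3 exactly.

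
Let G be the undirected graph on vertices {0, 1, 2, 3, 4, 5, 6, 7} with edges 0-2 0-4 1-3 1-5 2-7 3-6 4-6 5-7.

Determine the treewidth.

A width-2 tree decomposition is:
Bags: B1 = {0, 2, 4}  B2 = {2, 4, 7}  B3 = {4, 5, 7}  B4 = {1, 4, 5}  B5 = {1, 3, 4}  B6 = {3, 4, 6}
Tree: B1–B2, B2–B3, B3–B4, B4–B5, B5–B6
Every bag has size at most 3, so the width is 3 − 1 = 2 and tw(G) ≤ 2. For the lower bound, G contains the cycle 4–0–2–7–5–1–3–6–4, so G is not a forest; only forests have treewidth ≤ 1, hence tw(G) ≥ 2. Hence tw(G) = 2 exactly.

2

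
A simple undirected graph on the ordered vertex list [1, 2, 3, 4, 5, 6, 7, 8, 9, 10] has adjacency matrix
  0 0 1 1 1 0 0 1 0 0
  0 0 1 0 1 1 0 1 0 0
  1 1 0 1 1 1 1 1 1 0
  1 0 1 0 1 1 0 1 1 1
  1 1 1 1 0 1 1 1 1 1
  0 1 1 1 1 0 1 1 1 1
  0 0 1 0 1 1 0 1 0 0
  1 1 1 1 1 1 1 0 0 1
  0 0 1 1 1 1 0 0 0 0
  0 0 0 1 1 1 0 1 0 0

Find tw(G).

A width-4 tree decomposition is:
Bags: B1 = {2, 3, 5, 6, 8}  B2 = {3, 4, 5, 6, 8}  B3 = {3, 5, 6, 7, 8}  B4 = {1, 3, 4, 5, 8}  B5 = {3, 4, 5, 6, 9}  B6 = {4, 5, 6, 8, 10}
Tree: B1–B2, B1–B3, B2–B4, B2–B5, B2–B6
Each bag holds 5 vertices, so the decomposition has width 4, which upper-bounds the treewidth. Conversely, {4, 5, 6, 8, 10} is a clique of size 5, and the vertices of any clique must share a bag in every tree decomposition; so some bag has ≥ 5 vertices and tw(G) ≥ 4. The upper and lower bounds meet at 4, so that is the treewidth.

4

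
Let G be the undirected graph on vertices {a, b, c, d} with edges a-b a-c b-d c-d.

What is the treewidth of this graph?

A width-2 tree decomposition is:
Bags: B1 = {b, c, d}  B2 = {a, b, c}
Tree: B1–B2
Every bag has size at most 3, so the width is 3 − 1 = 2 and tw(G) ≤ 2. For the lower bound, G contains the cycle c–d–b–a–c, so G is not a forest; only forests have treewidth ≤ 1, hence tw(G) ≥ 2. The upper and lower bounds meet at 2, so that is the treewidth.

2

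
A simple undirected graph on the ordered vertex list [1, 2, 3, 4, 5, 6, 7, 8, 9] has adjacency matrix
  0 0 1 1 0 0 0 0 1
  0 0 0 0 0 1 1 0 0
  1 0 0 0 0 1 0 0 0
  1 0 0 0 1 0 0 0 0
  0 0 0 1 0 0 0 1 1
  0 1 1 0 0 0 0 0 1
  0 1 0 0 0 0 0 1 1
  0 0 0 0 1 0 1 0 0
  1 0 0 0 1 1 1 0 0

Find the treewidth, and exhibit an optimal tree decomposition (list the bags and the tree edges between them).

Every bag has size at most 4, so the width is 4 − 1 = 3 and tw(G) ≤ 3. For the lower bound: the 4 vertex sets {4,5,8}, {1}, {9}, {2,3,6,7} are disjoint, each induces a connected subgraph, and every pair is joined by at least one edge of G. Contracting each set to a single vertex therefore yields K_{4} as a minor, and since treewidth is minor-monotone, tw(G) ≥ tw(K_{4}) = 3. Combining the bounds, tw(G) = 3.

Treewidth 3.
Bags: B1 = {1, 4, 5, 8}  B2 = {1, 5, 8, 9}  B3 = {1, 7, 8, 9}  B4 = {1, 3, 7, 9}  B5 = {3, 6, 7, 9}  B6 = {2, 3, 6, 7}
Tree: B1–B2, B2–B3, B3–B4, B4–B5, B5–B6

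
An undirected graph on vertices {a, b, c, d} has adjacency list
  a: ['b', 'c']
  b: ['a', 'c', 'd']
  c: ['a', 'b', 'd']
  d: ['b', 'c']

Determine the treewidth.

2

A width-2 tree decomposition is:
Bags: B1 = {b, c, d}  B2 = {a, b, c}
Tree: B1–B2
The largest bag has 3 vertices, giving width 2; this decomposition certifies tw(G) ≤ 2. For the lower bound, the 3 vertices {b, c, d} are pairwise adjacent, and any tree decomposition puts a clique entirely inside one bag — forcing width ≥ 2. Therefore the treewidth is 2.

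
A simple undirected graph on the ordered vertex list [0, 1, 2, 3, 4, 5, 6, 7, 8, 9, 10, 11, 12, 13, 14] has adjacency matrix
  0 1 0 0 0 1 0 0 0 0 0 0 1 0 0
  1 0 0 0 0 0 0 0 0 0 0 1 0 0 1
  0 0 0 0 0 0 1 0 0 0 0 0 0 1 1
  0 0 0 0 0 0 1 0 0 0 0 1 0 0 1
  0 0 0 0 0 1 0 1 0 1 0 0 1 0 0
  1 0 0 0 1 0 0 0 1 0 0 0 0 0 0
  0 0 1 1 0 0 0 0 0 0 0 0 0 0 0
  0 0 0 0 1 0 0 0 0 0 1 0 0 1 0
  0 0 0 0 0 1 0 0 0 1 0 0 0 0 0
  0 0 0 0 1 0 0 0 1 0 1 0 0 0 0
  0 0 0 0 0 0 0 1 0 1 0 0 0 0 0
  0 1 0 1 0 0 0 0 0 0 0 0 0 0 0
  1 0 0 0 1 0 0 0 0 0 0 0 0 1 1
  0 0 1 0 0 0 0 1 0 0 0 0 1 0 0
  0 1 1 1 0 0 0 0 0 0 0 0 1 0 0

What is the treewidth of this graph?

A width-3 tree decomposition is:
Bags: B1 = {2, 3, 6, 11}  B2 = {2, 3, 11, 14}  B3 = {1, 2, 11, 14}  B4 = {1, 2, 13, 14}  B5 = {1, 12, 13, 14}  B6 = {0, 1, 12, 13}  B7 = {0, 7, 12, 13}  B8 = {0, 4, 7, 12}  B9 = {0, 4, 5, 7}  B10 = {4, 5, 7, 10}  B11 = {4, 5, 9, 10}  B12 = {5, 8, 9, 10}
Tree: B1–B2, B2–B3, B3–B4, B4–B5, B5–B6, B6–B7, B7–B8, B8–B9, B9–B10, B10–B11, B11–B12
Each bag holds 4 vertices, so the decomposition has width 3, which upper-bounds the treewidth. For the lower bound: the 4 vertex sets {3,6,11}, {2}, {14}, {0,1,12,13} are disjoint, each induces a connected subgraph, and every pair is joined by at least one edge of G. Contracting each set to a single vertex therefore yields K_{4} as a minor, and since treewidth is minor-monotone, tw(G) ≥ tw(K_{4}) = 3. Therefore the treewidth is 3.

3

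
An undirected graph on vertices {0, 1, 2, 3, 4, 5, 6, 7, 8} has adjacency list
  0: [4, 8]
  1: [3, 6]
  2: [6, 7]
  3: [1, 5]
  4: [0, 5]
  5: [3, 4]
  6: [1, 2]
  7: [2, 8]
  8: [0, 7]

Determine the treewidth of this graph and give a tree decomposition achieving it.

Treewidth 2.
One such decomposition:
Bags: B1 = {2, 6, 7}  B2 = {1, 6, 7}  B3 = {1, 3, 7}  B4 = {3, 5, 7}  B5 = {4, 5, 7}  B6 = {0, 4, 7}  B7 = {0, 7, 8}
Tree: B1–B2, B2–B3, B3–B4, B4–B5, B5–B6, B6–B7

The largest bag has 3 vertices, giving width 2; this decomposition certifies tw(G) ≤ 2. The edges 7–2–6–1–3–5–4–0–8–7 form a cycle, so G is not a tree and its treewidth is at least 2. Hence tw(G) = 2 exactly.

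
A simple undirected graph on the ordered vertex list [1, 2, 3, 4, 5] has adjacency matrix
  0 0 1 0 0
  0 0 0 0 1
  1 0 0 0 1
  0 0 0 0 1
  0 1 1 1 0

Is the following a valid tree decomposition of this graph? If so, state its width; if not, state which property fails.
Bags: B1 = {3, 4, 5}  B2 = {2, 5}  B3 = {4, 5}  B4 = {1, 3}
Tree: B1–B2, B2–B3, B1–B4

A tree decomposition must satisfy three properties: every vertex lies in some bag; for every edge, both endpoints lie together in some bag; and for every vertex, the bags containing it form a connected subtree. Here bags containing vertex 4 are not connected in the tree, so the decomposition is invalid.

No — bags containing vertex 4 are not connected in the tree.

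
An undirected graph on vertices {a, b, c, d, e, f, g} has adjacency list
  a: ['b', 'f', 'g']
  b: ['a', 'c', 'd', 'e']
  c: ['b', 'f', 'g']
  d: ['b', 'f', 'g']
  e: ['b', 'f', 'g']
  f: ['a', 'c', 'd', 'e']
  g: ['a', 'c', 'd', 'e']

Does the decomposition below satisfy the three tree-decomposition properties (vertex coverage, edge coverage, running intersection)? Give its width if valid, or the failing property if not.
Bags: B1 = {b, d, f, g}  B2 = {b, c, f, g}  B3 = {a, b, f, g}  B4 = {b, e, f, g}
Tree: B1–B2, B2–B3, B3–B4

Every vertex of G appears in some bag (union = {a, b, c, d, e, f, g}); every edge is covered by a bag; and for each vertex v the set of bags containing v is connected in the bag tree. The decomposition is therefore valid. The largest bag has 4 vertices, so the width is 3.

Yes; width 3.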